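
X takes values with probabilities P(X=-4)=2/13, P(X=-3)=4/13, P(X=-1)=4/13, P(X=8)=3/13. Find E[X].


E[X] = sum(x * P(x))
= -4*2/13 - 3*4/13 - 1*4/13 + 8*3/13
= 0

0


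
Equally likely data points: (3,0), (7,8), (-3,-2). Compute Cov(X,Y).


E[X]=7/3, E[Y]=2, E[XY]=62/3
Cov(X,Y) = E[XY] - E[X]E[Y] = 62/3 - 7/3*2 = 16

16


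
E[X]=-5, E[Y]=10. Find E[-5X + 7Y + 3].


E[-5X + 7Y + 3] = -5*E[X] + 7*E[Y] + 3
= (-5)*(-5) + (7)*(10) + (3)
= 25 + 70 + 3 = 98

98


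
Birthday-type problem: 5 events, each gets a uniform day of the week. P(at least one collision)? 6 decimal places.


P(all different) = prod((7-i)/7 for i=0..4) = 0.149938
P(at least one match) = 1 - 0.149938 = 0.850062

0.850062


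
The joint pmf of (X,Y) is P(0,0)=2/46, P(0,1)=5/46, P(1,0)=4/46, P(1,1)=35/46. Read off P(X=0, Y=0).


Read from table: P(X=0, Y=0) = 2/46 = 1/23

1/23


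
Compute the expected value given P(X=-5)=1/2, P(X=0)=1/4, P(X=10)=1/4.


E[X] = sum(x * P(x))
= -5*1/2 + 0*1/4 + 10*1/4
= 0

0


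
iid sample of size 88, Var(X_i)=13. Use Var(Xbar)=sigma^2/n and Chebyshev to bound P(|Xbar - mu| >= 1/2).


Var(Xbar) = Var(X)/n = 13/88
Chebyshev: P(|Xbar-mu| >= 1/2) <= Var(Xbar)/(1/2)^2 = (13/88)/(1/4) = 13/22

13/22


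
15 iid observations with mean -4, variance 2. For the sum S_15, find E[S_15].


E[S_n] = n*E[X_1] = 15*-4 = -60

-60


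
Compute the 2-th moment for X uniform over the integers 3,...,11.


E[X^2] = (1/9) * sum(x^2 for x=3..11)
= 501/9 = 167/3

167/3


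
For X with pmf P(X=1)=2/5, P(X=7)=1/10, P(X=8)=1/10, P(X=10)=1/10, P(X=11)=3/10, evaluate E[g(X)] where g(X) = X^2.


E[X^2] = sum(g(x)*P(x))
= 1*2/5 + 49*1/10 + 64*1/10 + 100*1/10 + 121*3/10
= 58

58


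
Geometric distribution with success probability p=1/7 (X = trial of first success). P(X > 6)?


P(X > 6) = P(first 6 trials all fail) = (1-p)^6 = (6/7)^6 = 46656/117649

46656/117649


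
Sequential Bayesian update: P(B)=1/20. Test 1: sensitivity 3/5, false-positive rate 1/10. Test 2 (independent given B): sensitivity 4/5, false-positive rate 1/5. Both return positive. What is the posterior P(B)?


After test 1: P(+) = 3/5*1/20 + 1/10*19/20 = 1/8
P(B|+) = (3/100)/(1/8) = 6/25
After test 2 (use post1 as new prior): P(+) = 4/5*6/25 + 1/5*19/25 = 43/125
P(B|+,+) = (24/125)/(43/125) = 24/43

24/43


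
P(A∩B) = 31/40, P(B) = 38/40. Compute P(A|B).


P(A|B) = P(A∩B)/P(B) = (31/40)/(38/40) = 31/38

31/38


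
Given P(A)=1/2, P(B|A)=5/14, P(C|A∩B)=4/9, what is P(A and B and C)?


P(A∩B∩C) = P(A) * P(B|A) * P(C|A∩B)
= 1/2 * 5/14 * 4/9
= 5/28 * 4/9 = 5/63

5/63


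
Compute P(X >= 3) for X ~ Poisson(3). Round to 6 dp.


P(X>=3) = 1 - P(X<=2) = 1 - (e^(-3)*3^0/0! + e^(-3)*3^1/1! + e^(-3)*3^2/2!)
≈ 1 - (0.0497870684 + 0.1493612051 + 0.2240418077)
= 1 - 0.4231900812 = 0.5768099188
≈ 0.576810

0.576810


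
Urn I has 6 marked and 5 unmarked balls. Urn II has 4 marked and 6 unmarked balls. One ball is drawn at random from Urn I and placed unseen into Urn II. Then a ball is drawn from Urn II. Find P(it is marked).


P(transfer marked) = 6/11; P(transfer unmarked) = 5/11
If marked transferred: Urn II has 5 marked of 11, so P(marked|marked moved) = 5/11
If unmarked transferred: Urn II has 4 marked of 11, so P(marked|unmarked moved) = 4/11
By total probability: P(marked) = 6/11*5/11 + 5/11*4/11 = 50/121

50/121


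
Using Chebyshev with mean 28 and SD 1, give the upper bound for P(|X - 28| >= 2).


k = 2/1 = 2
Chebyshev: P(|X-mu| >= k*sigma) <= 1/k^2 = 1/2^2 = 1/4

1/4


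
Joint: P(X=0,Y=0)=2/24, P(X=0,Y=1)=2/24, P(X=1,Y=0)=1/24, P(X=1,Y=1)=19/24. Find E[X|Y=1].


P(Y=1) = 21/24
E[X|Y=1] = (0*2 + 1*19)/21 = 19/21

19/21


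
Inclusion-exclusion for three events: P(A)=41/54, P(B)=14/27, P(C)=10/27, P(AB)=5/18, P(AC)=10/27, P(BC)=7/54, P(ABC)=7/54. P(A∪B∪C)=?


P(A∪B∪C) = P(A)+P(B)+P(C) - P(AB)-P(AC)-P(BC) + P(ABC)
= 41/54+14/27+10/27 - 5/18-10/27-7/54 + 7/54
= 1

1


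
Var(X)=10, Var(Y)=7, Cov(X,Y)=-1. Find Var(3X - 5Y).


Var(3X - 5Y) = 3^2*Var(X) + (-5)^2*Var(Y) + 2*3*(-5)*Cov(X,Y)
= 9*10 + 25*7 - 30*(-1)
= 90 + 175 + 30 = 295

295


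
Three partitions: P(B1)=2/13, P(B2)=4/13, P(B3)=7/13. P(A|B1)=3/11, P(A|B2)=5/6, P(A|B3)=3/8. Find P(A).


P(A) = P(A|B1)P(B1) + P(A|B2)P(B2) + P(A|B3)P(B3)
= 3/11*2/13 + 5/6*4/13 + 3/8*7/13
= 6/143 + 10/39 + 21/104 = 1717/3432

1717/3432


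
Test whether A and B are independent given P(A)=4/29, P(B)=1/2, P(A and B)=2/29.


P(A)*P(B) = 4/29*1/2 = 2/29
P(A∩B) = 2/29, which equals P(A)P(B), so independent

Yes, A and B are independent


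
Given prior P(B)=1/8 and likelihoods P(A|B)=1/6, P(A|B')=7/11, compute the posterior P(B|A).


P(A) = P(A|B)P(B) + P(A|B')P(B') = 1/6*1/8 + 7/11*7/8 = 305/528
P(B|A) = P(A|B)P(B)/P(A) = (1/48)/(305/528) = 11/305

11/305


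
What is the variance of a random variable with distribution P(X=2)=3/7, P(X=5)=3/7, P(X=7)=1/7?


E[X] = 4, E[X^2] = 136/7
Var(X) = E[X^2] - (E[X])^2 = 136/7 - (4)^2 = 24/7

24/7


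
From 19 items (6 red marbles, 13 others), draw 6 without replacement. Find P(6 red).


P(X=6) = C(6,6)*C(13,0) / C(19,6)
= 1*1 / 27132
= 1/27132

1/27132


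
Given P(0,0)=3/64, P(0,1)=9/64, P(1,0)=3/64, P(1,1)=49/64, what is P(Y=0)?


P(Y=0) = P(0,0)+P(1,0) = 3/64 + 3/64 = 6/64 = 3/32

3/32


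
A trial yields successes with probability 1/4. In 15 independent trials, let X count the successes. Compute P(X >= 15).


P(X>=15) = P(X=15)
= 1/1073741824
= 1/1073741824

1/1073741824


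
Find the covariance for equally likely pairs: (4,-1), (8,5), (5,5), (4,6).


E[X]=21/4, E[Y]=15/4, E[XY]=85/4
Cov(X,Y) = E[XY] - E[X]E[Y] = 85/4 - 21/4*15/4 = 25/16

25/16


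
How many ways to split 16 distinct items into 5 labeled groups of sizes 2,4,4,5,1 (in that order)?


16! = 20922789888000
Denominator: 2!=2 * 4!=24 * 4!=24 * 5!=120 * 1!=1
Coefficient = 20922789888000 / 138240 = 151351200

151351200


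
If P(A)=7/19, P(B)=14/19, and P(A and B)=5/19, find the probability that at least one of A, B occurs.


P(A∪B) = P(A) + P(B) - P(A∩B)
= 7/19 + 14/19 - 5/19 = 16/19

16/19


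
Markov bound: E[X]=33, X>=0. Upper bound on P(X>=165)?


Markov: P(X >= a) <= E[X]/a
P(X >= 165) <= 33/165 = 1/5

1/5


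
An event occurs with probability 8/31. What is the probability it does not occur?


P(A') = 1 - P(A) = 1 - 8/31 = 23/31

23/31


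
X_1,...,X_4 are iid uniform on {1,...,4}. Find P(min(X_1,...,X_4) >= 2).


P(min >= 2) = P(all X_i >= 2) = (P(X_1 >= 2))^4
= (3/4)^4 = 81/256

81/256


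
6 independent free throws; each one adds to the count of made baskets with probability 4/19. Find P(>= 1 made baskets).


P(at least one) = 1 - P(none)
P(none) = (1 - 4/19)^6 = (15/19)^6 = 11390625/47045881
P(at least one) = 1 - 11390625/47045881 = 35655256/47045881

35655256/47045881


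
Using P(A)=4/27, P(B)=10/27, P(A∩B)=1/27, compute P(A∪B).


P(A∪B) = P(A) + P(B) - P(A∩B)
= 4/27 + 10/27 - 1/27 = 13/27

13/27


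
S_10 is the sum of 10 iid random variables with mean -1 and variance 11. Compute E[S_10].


E[S_n] = n*E[X_1] = 10*-1 = -10

-10


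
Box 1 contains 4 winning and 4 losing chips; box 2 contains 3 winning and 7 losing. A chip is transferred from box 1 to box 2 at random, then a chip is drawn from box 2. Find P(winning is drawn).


P(transfer winning) = 4/8 = 1/2; P(transfer losing) = 1/2
If winning transferred: Urn II has 4 winning of 11, so P(winning|winning moved) = 4/11
If losing transferred: Urn II has 3 winning of 11, so P(winning|losing moved) = 3/11
By total probability: P(winning) = 1/2*4/11 + 1/2*3/11 = 7/22

7/22


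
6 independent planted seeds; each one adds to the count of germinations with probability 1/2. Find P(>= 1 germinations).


P(at least one) = 1 - P(none)
P(none) = (1 - 1/2)^6 = (1/2)^6 = 1/64
P(at least one) = 1 - 1/64 = 63/64

63/64


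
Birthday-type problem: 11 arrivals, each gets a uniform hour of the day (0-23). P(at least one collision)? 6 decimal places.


P(all different) = prod((24-i)/24 for i=0..10) = 0.065479
P(at least one match) = 1 - 0.065479 = 0.934521

0.934521


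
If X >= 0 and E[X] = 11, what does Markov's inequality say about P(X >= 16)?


Markov: P(X >= a) <= E[X]/a
P(X >= 16) <= 11/16

11/16


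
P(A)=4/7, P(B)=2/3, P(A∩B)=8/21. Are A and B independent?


P(A)*P(B) = 4/7*2/3 = 8/21
P(A∩B) = 8/21, which equals P(A)P(B), so independent

Yes, A and B are independent


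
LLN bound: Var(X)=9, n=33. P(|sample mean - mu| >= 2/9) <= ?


Var(Xbar) = Var(X)/n = 9/33
Chebyshev: P(|Xbar-mu| >= 2/9) <= Var(Xbar)/(2/9)^2 = (3/11)/(4/81) = 243/44
Bound exceeds 1, so trivial bound: 1

1


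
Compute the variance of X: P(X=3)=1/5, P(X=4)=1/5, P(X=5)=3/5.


E[X] = 22/5, E[X^2] = 20
Var(X) = E[X^2] - (E[X])^2 = 20 - (22/5)^2 = 16/25

16/25


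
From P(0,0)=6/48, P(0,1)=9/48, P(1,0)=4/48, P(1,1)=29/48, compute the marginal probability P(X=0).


P(X=0) = P(0,0)+P(0,1) = 6/48 + 9/48 = 15/48 = 5/16

5/16


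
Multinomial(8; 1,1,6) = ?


8! = 40320
Denominator: 1!=1 * 1!=1 * 6!=720
Coefficient = 40320 / 720 = 56

56


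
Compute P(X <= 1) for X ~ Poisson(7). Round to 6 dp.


P(X<=1) = e^(-7)*7^0/0! + e^(-7)*7^1/1!
≈ 0.0009118820 + 0.0063831738
= 0.0072950558
≈ 0.007295

0.007295


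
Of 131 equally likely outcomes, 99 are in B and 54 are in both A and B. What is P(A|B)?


P(A|B) = P(A∩B)/P(B) = (54/131)/(99/131) = 54/99 = 6/11

6/11


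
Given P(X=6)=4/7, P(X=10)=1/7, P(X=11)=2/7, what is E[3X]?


E[3X] = sum(g(x)*P(x))
= 18*4/7 + 30*1/7 + 33*2/7
= 24

24


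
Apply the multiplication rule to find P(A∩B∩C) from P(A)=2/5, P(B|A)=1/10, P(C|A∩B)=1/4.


P(A∩B∩C) = P(A) * P(B|A) * P(C|A∩B)
= 2/5 * 1/10 * 1/4
= 1/25 * 1/4 = 1/100

1/100


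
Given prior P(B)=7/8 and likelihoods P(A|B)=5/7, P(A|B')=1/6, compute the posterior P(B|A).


P(A) = P(A|B)P(B) + P(A|B')P(B') = 5/7*7/8 + 1/6*1/8 = 31/48
P(B|A) = P(A|B)P(B)/P(A) = (5/8)/(31/48) = 30/31

30/31


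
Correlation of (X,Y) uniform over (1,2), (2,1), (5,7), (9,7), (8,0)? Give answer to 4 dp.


Cov(X,Y) = 3.4000, Var(X) = 10.0000, Var(Y) = 9.0400
rho = Cov/(sqrt(VarX)*sqrt(VarY)) = 0.3576

0.3576


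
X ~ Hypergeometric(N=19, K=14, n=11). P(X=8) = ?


P(X=8) = C(14,8)*C(5,3) / C(19,11)
= 3003*10 / 75582
= 30030/75582 = 385/969

385/969


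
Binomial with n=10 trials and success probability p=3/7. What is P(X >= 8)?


P(X>=8) = P(X=8) + P(X=9) + P(X=10)
= 4723920/282475249 + 787320/282475249 + 59049/282475249
= 5570289/282475249

5570289/282475249


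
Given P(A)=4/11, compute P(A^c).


P(A') = 1 - P(A) = 1 - 4/11 = 7/11

7/11


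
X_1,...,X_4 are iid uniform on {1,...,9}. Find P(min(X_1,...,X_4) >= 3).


P(min >= 3) = P(all X_i >= 3) = (P(X_1 >= 3))^4
= (7/9)^4 = 2401/6561

2401/6561


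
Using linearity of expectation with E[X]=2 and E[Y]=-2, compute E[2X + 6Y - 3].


E[2X + 6Y - 3] = 2*E[X] + 6*E[Y] - 3
= (2)*(2) + (6)*(-2) + (-3)
= 4 - 12 - 3 = -11

-11


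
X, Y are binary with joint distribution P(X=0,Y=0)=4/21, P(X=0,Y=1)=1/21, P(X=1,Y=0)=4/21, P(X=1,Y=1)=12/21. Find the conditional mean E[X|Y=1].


P(Y=1) = 13/21
E[X|Y=1] = (0*1 + 1*12)/13 = 12/13

12/13


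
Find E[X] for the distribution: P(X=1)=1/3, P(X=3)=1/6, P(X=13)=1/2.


E[X] = sum(x * P(x))
= 1*1/3 + 3*1/6 + 13*1/2
= 22/3

22/3


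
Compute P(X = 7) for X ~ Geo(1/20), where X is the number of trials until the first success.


P(X=7) = (1-p)^6 * p = (19/20)^6 * 1/20
= 47045881/64000000 * 1/20 = 47045881/1280000000

47045881/1280000000


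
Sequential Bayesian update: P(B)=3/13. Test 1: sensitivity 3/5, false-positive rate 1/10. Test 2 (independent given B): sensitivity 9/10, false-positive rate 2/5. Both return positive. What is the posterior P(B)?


After test 1: P(+) = 3/5*3/13 + 1/10*10/13 = 14/65
P(B|+) = (9/65)/(14/65) = 9/14
After test 2 (use post1 as new prior): P(+) = 9/10*9/14 + 2/5*5/14 = 101/140
P(B|+,+) = (81/140)/(101/140) = 81/101

81/101


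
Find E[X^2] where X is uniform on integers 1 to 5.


E[X^2] = (1/5) * sum(x^2 for x=1..5)
= 55/5 = 11

11


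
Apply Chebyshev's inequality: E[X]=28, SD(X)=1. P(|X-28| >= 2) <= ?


k = 2/1 = 2
Chebyshev: P(|X-mu| >= k*sigma) <= 1/k^2 = 1/2^2 = 1/4

1/4


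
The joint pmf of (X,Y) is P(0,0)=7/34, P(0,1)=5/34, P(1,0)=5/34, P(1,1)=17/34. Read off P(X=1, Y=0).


Read from table: P(X=1, Y=0) = 5/34

5/34


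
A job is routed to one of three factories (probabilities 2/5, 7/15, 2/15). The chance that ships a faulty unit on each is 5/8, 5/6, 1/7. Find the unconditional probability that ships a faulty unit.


P(A) = P(A|B1)P(B1) + P(A|B2)P(B2) + P(A|B3)P(B3)
= 5/8*2/5 + 5/6*7/15 + 1/7*2/15
= 1/4 + 7/18 + 2/105 = 829/1260

829/1260


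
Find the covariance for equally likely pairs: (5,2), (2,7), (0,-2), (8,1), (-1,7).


E[X]=14/5, E[Y]=3, E[XY]=5
Cov(X,Y) = E[XY] - E[X]E[Y] = 5 - 14/5*3 = -17/5

-17/5


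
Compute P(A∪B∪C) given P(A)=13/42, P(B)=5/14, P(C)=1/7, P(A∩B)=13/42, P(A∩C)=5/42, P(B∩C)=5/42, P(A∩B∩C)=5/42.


P(A∪B∪C) = P(A)+P(B)+P(C) - P(AB)-P(AC)-P(BC) + P(ABC)
= 13/42+5/14+1/7 - 13/42-5/42-5/42 + 5/42
= 8/21

8/21


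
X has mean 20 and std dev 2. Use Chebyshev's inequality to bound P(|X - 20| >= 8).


k = 8/2 = 4
Chebyshev: P(|X-mu| >= k*sigma) <= 1/k^2 = 1/4^2 = 1/16

1/16


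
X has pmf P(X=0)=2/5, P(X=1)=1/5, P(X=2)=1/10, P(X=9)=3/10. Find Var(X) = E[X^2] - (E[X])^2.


E[X] = 31/10, E[X^2] = 249/10
Var(X) = E[X^2] - (E[X])^2 = 249/10 - (31/10)^2 = 1529/100

1529/100


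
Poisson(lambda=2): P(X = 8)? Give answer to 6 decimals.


P(X=8) = e^(-2) * 2^8 / 8!
≈ 0.1353352832 * 256 / 40320
≈ 0.000859

0.000859


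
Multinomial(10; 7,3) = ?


10! = 3628800
Denominator: 7!=5040 * 3!=6
Coefficient = 3628800 / 30240 = 120

120


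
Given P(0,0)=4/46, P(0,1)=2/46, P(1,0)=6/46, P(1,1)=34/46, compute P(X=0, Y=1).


Read from table: P(X=0, Y=1) = 2/46 = 1/23

1/23


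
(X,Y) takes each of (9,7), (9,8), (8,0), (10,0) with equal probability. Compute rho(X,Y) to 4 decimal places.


Cov(X,Y) = 0.0000, Var(X) = 0.5000, Var(Y) = 14.1875
rho = Cov/(sqrt(VarX)*sqrt(VarY)) = 0.0000

0.0000


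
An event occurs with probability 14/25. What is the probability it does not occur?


P(A') = 1 - P(A) = 1 - 14/25 = 11/25

11/25


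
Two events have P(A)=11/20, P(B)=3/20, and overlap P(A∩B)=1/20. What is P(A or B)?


P(A∪B) = P(A) + P(B) - P(A∩B)
= 11/20 + 3/20 - 1/20 = 13/20

13/20


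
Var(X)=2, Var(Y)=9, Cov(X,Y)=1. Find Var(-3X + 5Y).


Var(-3X + 5Y) = (-3)^2*Var(X) + 5^2*Var(Y) + 2*(-3)*5*Cov(X,Y)
= 9*2 + 25*9 - 30*1
= 18 + 225 - 30 = 213

213


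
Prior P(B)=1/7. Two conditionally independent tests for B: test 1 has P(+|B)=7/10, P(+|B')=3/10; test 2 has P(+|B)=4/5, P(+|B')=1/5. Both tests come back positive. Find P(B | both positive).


After test 1: P(+) = 7/10*1/7 + 3/10*6/7 = 5/14
P(B|+) = (1/10)/(5/14) = 7/25
After test 2 (use post1 as new prior): P(+) = 4/5*7/25 + 1/5*18/25 = 46/125
P(B|+,+) = (28/125)/(46/125) = 14/23

14/23


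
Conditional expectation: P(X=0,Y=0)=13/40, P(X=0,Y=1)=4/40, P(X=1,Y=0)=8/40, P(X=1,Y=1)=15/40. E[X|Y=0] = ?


P(Y=0) = 21/40
E[X|Y=0] = (0*13 + 1*8)/21 = 8/21

8/21


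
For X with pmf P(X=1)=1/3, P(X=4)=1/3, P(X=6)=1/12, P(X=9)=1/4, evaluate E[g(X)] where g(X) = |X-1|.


E[|X-1|] = sum(g(x)*P(x))
= 0*1/3 + 3*1/3 + 5*1/12 + 8*1/4
= 41/12

41/12


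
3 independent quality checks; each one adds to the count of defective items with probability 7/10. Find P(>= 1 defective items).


P(at least one) = 1 - P(none)
P(none) = (1 - 7/10)^3 = (3/10)^3 = 27/1000
P(at least one) = 1 - 27/1000 = 973/1000

973/1000


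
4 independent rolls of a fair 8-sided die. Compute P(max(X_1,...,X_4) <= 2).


P(max <= 2) = P(all X_i <= 2) = (P(X_1 <= 2))^4
= (2/8)^4 = (1/4)^4 = 1/256

1/256


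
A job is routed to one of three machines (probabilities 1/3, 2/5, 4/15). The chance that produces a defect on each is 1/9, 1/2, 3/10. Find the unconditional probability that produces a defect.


P(A) = P(A|B1)P(B1) + P(A|B2)P(B2) + P(A|B3)P(B3)
= 1/9*1/3 + 1/2*2/5 + 3/10*4/15
= 1/27 + 1/5 + 2/25 = 214/675

214/675


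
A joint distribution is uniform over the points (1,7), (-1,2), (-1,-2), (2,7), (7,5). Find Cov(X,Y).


E[X]=8/5, E[Y]=19/5, E[XY]=56/5
Cov(X,Y) = E[XY] - E[X]E[Y] = 56/5 - 8/5*19/5 = 128/25

128/25


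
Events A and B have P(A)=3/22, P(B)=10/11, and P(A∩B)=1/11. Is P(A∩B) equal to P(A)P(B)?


P(A)*P(B) = 3/22*10/11 = 15/121
P(A∩B) = 1/11 != 15/121, so not independent

No, A and B are not independent


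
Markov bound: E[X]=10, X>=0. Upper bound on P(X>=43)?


Markov: P(X >= a) <= E[X]/a
P(X >= 43) <= 10/43

10/43


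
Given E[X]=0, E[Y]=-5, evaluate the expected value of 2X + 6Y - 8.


E[2X + 6Y - 8] = 2*E[X] + 6*E[Y] - 8
= (2)*(0) + (6)*(-5) + (-8)
= 0 - 30 - 8 = -38

-38


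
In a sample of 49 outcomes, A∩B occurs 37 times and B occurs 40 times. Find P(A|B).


P(A|B) = P(A∩B)/P(B) = (37/49)/(40/49) = 37/40

37/40


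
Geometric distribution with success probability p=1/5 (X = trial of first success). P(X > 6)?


P(X > 6) = P(first 6 trials all fail) = (1-p)^6 = (4/5)^6 = 4096/15625

4096/15625


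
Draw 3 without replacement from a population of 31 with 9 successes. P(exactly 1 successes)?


P(X=1) = C(9,1)*C(22,2) / C(31,3)
= 9*231 / 4495
= 2079/4495

2079/4495


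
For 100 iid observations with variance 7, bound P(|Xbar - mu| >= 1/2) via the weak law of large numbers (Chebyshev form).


Var(Xbar) = Var(X)/n = 7/100
Chebyshev: P(|Xbar-mu| >= 1/2) <= Var(Xbar)/(1/2)^2 = (7/100)/(1/4) = 7/25

7/25


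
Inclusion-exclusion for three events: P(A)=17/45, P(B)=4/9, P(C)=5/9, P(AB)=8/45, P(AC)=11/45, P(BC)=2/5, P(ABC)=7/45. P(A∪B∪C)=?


P(A∪B∪C) = P(A)+P(B)+P(C) - P(AB)-P(AC)-P(BC) + P(ABC)
= 17/45+4/9+5/9 - 8/45-11/45-2/5 + 7/45
= 32/45

32/45


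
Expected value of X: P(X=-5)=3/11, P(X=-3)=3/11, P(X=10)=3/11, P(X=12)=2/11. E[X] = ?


E[X] = sum(x * P(x))
= -5*3/11 - 3*3/11 + 10*3/11 + 12*2/11
= 30/11

30/11


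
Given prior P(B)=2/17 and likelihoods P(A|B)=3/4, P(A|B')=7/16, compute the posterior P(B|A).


P(A) = P(A|B)P(B) + P(A|B')P(B') = 3/4*2/17 + 7/16*15/17 = 129/272
P(B|A) = P(A|B)P(B)/P(A) = (3/34)/(129/272) = 8/43

8/43


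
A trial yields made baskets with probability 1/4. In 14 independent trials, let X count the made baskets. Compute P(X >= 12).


P(X>=12) = P(X=12) + P(X=13) + P(X=14)
= 819/268435456 + 21/134217728 + 1/268435456
= 431/134217728

431/134217728


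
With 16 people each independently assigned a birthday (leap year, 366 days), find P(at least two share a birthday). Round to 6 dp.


P(all different) = prod((366-i)/366 for i=0..15) = 0.717059
P(at least one match) = 1 - 0.717059 = 0.282941

0.282941


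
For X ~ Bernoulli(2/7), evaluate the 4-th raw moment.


For Bernoulli: X in {0,1}
E[X^4] = 0^4*(1-2/7) + 1^4*2/7 = 2/7

2/7


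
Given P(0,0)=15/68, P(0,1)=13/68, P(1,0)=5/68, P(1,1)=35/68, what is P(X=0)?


P(X=0) = P(0,0)+P(0,1) = 15/68 + 13/68 = 28/68 = 7/17

7/17


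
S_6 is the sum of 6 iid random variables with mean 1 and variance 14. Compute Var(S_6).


By independence, Var(S_n) = n*Var(X_1) = 6*14 = 84

84


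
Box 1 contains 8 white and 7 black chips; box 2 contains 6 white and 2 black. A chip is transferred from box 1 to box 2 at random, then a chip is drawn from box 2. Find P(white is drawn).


P(transfer white) = 8/15; P(transfer black) = 7/15
If white transferred: Urn II has 7 white of 9, so P(white|white moved) = 7/9
If black transferred: Urn II has 6 white of 9, so P(white|black moved) = 2/3
By total probability: P(white) = 8/15*7/9 + 7/15*2/3 = 98/135

98/135


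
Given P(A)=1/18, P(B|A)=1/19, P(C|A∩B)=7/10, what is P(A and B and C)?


P(A∩B∩C) = P(A) * P(B|A) * P(C|A∩B)
= 1/18 * 1/19 * 7/10
= 1/342 * 7/10 = 7/3420

7/3420


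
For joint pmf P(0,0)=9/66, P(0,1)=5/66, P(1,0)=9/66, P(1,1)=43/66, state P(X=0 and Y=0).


Read from table: P(X=0, Y=0) = 9/66 = 3/22

3/22


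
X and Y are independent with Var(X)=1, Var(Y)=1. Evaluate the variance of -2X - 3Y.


Independence => Cov(X,Y)=0
Var(-2X - 3Y) = (-2)^2*Var(X) + (-3)^2*Var(Y)
= 4*1 + 9*1 = 13

13


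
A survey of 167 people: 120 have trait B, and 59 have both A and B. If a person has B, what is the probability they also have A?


P(A|B) = P(A∩B)/P(B) = (59/167)/(120/167) = 59/120

59/120


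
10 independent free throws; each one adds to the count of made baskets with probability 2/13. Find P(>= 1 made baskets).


P(at least one) = 1 - P(none)
P(none) = (1 - 2/13)^10 = (11/13)^10 = 25937424601/137858491849
P(at least one) = 1 - 25937424601/137858491849 = 111921067248/137858491849

111921067248/137858491849


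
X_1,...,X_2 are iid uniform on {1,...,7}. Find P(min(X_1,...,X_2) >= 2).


P(min >= 2) = P(all X_i >= 2) = (P(X_1 >= 2))^2
= (6/7)^2 = 36/49

36/49


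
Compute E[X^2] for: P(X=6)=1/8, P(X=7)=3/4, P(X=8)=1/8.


E[X^2] = sum(x^2 * P(x))
= 36*1/8 + 49*3/4 + 64*1/8
= 197/4

197/4


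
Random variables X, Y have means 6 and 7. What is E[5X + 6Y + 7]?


E[5X + 6Y + 7] = 5*E[X] + 6*E[Y] + 7
= (5)*(6) + (6)*(7) + (7)
= 30 + 42 + 7 = 79

79


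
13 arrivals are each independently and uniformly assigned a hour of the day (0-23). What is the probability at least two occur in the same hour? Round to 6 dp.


P(all different) = prod((24-i)/24 for i=0..12) = 0.017734
P(at least one match) = 1 - 0.017734 = 0.982266

0.982266


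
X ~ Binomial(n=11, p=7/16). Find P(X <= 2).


P(X<=2) = P(X=0) + P(X=1) + P(X=2)
= 31381059609/17592186044416 + 268482398877/17592186044416 + 1044098217855/17592186044416
= 1343961676341/17592186044416

1343961676341/17592186044416


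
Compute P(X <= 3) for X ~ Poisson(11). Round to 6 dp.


P(X<=3) = e^(-11)*11^0/0! + e^(-11)*11^1/1! + e^(-11)*11^2/2! + e^(-11)*11^3/3!
≈ 0.0000167017 + 0.0001837187 + 0.0010104529 + 0.0037049940
= 0.0049158673
≈ 0.004916

0.004916


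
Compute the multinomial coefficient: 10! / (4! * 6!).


10! = 3628800
Denominator: 4!=24 * 6!=720
Coefficient = 3628800 / 17280 = 210

210


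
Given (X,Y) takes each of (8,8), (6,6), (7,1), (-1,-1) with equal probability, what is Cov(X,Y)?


E[X]=5, E[Y]=7/2, E[XY]=27
Cov(X,Y) = E[XY] - E[X]E[Y] = 27 - 5*7/2 = 19/2

19/2


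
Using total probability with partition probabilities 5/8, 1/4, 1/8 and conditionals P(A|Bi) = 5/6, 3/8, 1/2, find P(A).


P(A) = P(A|B1)P(B1) + P(A|B2)P(B2) + P(A|B3)P(B3)
= 5/6*5/8 + 3/8*1/4 + 1/2*1/8
= 25/48 + 3/32 + 1/16 = 65/96

65/96


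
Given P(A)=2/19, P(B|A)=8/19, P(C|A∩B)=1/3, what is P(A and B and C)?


P(A∩B∩C) = P(A) * P(B|A) * P(C|A∩B)
= 2/19 * 8/19 * 1/3
= 16/361 * 1/3 = 16/1083

16/1083


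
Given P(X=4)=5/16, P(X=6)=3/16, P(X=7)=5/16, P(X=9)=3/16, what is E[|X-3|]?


E[|X-3|] = sum(g(x)*P(x))
= 1*5/16 + 3*3/16 + 4*5/16 + 6*3/16
= 13/4

13/4


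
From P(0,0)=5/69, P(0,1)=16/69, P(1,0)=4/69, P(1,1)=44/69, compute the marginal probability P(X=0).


P(X=0) = P(0,0)+P(0,1) = 5/69 + 16/69 = 21/69 = 7/23

7/23


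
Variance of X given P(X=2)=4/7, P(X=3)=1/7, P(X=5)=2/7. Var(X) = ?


E[X] = 3, E[X^2] = 75/7
Var(X) = E[X^2] - (E[X])^2 = 75/7 - (3)^2 = 12/7

12/7


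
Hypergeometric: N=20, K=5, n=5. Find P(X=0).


P(X=0) = C(5,0)*C(15,5) / C(20,5)
= 1*3003 / 15504
= 3003/15504 = 1001/5168

1001/5168


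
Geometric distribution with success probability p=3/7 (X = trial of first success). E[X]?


For geometric (trials until first success), E[X] = 1/p = 1/(3/7) = 7/3

7/3


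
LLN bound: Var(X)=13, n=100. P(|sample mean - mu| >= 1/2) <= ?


Var(Xbar) = Var(X)/n = 13/100
Chebyshev: P(|Xbar-mu| >= 1/2) <= Var(Xbar)/(1/2)^2 = (13/100)/(1/4) = 13/25

13/25


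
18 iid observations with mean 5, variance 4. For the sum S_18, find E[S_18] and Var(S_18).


E[S_n] = n*mu = 18*5 = 90
Var(S_n) = n*sigma^2 = 18*4 = 72

E[S_18]=90, Var(S_18)=72


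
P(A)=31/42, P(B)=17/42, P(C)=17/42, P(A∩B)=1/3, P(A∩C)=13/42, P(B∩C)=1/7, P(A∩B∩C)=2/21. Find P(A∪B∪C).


P(A∪B∪C) = P(A)+P(B)+P(C) - P(AB)-P(AC)-P(BC) + P(ABC)
= 31/42+17/42+17/42 - 1/3-13/42-1/7 + 2/21
= 6/7

6/7


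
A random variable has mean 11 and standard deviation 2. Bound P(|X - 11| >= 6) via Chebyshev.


k = 6/2 = 3
Chebyshev: P(|X-mu| >= k*sigma) <= 1/k^2 = 1/3^2 = 1/9

1/9


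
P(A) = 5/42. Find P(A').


P(A') = 1 - P(A) = 1 - 5/42 = 37/42

37/42


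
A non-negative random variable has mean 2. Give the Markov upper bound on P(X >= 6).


Markov: P(X >= a) <= E[X]/a
P(X >= 6) <= 2/6 = 1/3

1/3


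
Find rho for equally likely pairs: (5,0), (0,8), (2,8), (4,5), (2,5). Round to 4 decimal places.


Cov(X,Y) = -4.3200, Var(X) = 3.0400, Var(Y) = 8.5600
rho = Cov/(sqrt(VarX)*sqrt(VarY)) = -0.8469

-0.8469


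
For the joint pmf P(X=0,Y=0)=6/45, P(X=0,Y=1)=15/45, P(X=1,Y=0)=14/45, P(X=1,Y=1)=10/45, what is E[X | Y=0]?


P(Y=0) = 20/45
E[X|Y=0] = (0*6 + 1*14)/20 = 14/20 = 7/10

7/10


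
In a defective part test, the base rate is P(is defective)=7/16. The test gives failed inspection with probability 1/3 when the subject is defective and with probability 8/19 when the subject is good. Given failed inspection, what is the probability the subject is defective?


P(A) = P(A|B)P(B) + P(A|B')P(B') = 1/3*7/16 + 8/19*9/16 = 349/912
P(B|A) = P(A|B)P(B)/P(A) = (7/48)/(349/912) = 133/349

133/349


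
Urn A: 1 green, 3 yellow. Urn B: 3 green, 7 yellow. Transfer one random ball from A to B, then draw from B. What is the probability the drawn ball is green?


P(transfer green) = 1/4; P(transfer yellow) = 3/4
If green transferred: Urn II has 4 green of 11, so P(green|green moved) = 4/11
If yellow transferred: Urn II has 3 green of 11, so P(green|yellow moved) = 3/11
By total probability: P(green) = 1/4*4/11 + 3/4*3/11 = 13/44

13/44


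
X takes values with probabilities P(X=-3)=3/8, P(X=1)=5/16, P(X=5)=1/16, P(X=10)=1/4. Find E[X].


E[X] = sum(x * P(x))
= -3*3/8 + 1*5/16 + 5*1/16 + 10*1/4
= 2

2


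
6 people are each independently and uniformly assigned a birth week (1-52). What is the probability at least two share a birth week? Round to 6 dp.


P(all different) = prod((52-i)/52 for i=0..5) = 0.741410
P(at least one match) = 1 - 0.741410 = 0.258590

0.258590


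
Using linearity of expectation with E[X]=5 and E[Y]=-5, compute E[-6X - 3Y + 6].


E[-6X - 3Y + 6] = -6*E[X] - 3*E[Y] + 6
= (-6)*(5) + (-3)*(-5) + (6)
= -30 + 15 + 6 = -9

-9


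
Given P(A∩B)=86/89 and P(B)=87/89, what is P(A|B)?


P(A|B) = P(A∩B)/P(B) = (86/89)/(87/89) = 86/87

86/87


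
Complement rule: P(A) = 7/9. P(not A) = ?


P(A') = 1 - P(A) = 1 - 7/9 = 2/9

2/9


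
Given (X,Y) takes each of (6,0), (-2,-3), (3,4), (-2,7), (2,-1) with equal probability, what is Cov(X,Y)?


E[X]=7/5, E[Y]=7/5, E[XY]=2/5
Cov(X,Y) = E[XY] - E[X]E[Y] = 2/5 - 7/5*7/5 = -39/25

-39/25


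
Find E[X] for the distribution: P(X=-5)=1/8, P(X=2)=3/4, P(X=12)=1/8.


E[X] = sum(x * P(x))
= -5*1/8 + 2*3/4 + 12*1/8
= 19/8

19/8


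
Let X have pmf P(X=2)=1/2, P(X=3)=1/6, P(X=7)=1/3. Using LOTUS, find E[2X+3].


E[2X+3] = sum(g(x)*P(x))
= 7*1/2 + 9*1/6 + 17*1/3
= 32/3

32/3


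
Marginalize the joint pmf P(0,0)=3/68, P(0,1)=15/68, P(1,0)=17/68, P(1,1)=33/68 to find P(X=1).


P(X=1) = P(1,0)+P(1,1) = 17/68 + 33/68 = 50/68 = 25/34

25/34


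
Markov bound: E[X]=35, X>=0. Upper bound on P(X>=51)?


Markov: P(X >= a) <= E[X]/a
P(X >= 51) <= 35/51

35/51


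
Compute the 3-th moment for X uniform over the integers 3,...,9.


E[X^3] = (1/7) * sum(x^3 for x=3..9)
= 2016/7 = 288

288


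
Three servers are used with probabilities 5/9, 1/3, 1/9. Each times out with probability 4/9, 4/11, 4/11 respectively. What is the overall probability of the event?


P(A) = P(A|B1)P(B1) + P(A|B2)P(B2) + P(A|B3)P(B3)
= 4/9*5/9 + 4/11*1/3 + 4/11*1/9
= 20/81 + 4/33 + 4/99 = 364/891

364/891


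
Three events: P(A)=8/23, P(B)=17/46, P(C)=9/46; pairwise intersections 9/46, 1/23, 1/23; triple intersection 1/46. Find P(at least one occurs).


P(A∪B∪C) = P(A)+P(B)+P(C) - P(AB)-P(AC)-P(BC) + P(ABC)
= 8/23+17/46+9/46 - 9/46-1/23-1/23 + 1/46
= 15/23

15/23


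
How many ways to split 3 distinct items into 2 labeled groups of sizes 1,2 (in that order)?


3! = 6
Denominator: 1!=1 * 2!=2
Coefficient = 6 / 2 = 3

3


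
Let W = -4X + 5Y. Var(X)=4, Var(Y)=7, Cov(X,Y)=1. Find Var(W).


Var(-4X + 5Y) = (-4)^2*Var(X) + 5^2*Var(Y) + 2*(-4)*5*Cov(X,Y)
= 16*4 + 25*7 - 40*1
= 64 + 175 - 40 = 199

199


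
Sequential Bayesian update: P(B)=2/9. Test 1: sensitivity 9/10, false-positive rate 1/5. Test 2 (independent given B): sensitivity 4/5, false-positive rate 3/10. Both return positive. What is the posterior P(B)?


After test 1: P(+) = 9/10*2/9 + 1/5*7/9 = 16/45
P(B|+) = (1/5)/(16/45) = 9/16
After test 2 (use post1 as new prior): P(+) = 4/5*9/16 + 3/10*7/16 = 93/160
P(B|+,+) = (9/20)/(93/160) = 24/31

24/31


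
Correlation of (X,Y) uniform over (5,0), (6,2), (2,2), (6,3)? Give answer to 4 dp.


Cov(X,Y) = 0.1875, Var(X) = 2.6875, Var(Y) = 1.1875
rho = Cov/(sqrt(VarX)*sqrt(VarY)) = 0.1050

0.1050


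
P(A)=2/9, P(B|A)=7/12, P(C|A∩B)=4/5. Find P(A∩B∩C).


P(A∩B∩C) = P(A) * P(B|A) * P(C|A∩B)
= 2/9 * 7/12 * 4/5
= 7/54 * 4/5 = 14/135

14/135


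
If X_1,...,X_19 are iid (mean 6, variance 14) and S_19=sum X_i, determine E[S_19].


E[S_n] = n*E[X_1] = 19*6 = 114

114


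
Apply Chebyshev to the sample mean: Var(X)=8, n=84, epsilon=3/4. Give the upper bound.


Var(Xbar) = Var(X)/n = 8/84
Chebyshev: P(|Xbar-mu| >= 3/4) <= Var(Xbar)/(3/4)^2 = (2/21)/(9/16) = 32/189

32/189


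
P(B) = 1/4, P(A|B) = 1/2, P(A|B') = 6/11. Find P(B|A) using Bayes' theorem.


P(A) = P(A|B)P(B) + P(A|B')P(B') = 1/2*1/4 + 6/11*3/4 = 47/88
P(B|A) = P(A|B)P(B)/P(A) = (1/8)/(47/88) = 11/47

11/47


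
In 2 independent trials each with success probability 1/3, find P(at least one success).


P(at least one) = 1 - P(none)
P(none) = (1 - 1/3)^2 = (2/3)^2 = 4/9
P(at least one) = 1 - 4/9 = 5/9

5/9


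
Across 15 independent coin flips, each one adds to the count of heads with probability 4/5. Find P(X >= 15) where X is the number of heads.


P(X>=15) = P(X=15)
= 1073741824/30517578125
= 1073741824/30517578125

1073741824/30517578125


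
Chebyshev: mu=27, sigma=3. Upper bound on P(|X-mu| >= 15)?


k = 15/3 = 5
Chebyshev: P(|X-mu| >= k*sigma) <= 1/k^2 = 1/5^2 = 1/25

1/25


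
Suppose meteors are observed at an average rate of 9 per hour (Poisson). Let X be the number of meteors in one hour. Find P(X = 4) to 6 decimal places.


P(X=4) = e^(-9) * 9^4 / 4!
≈ 0.0001234098041 * 6561 / 24
≈ 0.033737

0.033737


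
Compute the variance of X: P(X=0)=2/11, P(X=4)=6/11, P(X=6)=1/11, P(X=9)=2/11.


E[X] = 48/11, E[X^2] = 294/11
Var(X) = E[X^2] - (E[X])^2 = 294/11 - (48/11)^2 = 930/121

930/121


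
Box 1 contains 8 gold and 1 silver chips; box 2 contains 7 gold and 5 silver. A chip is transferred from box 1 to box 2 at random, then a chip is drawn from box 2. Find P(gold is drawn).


P(transfer gold) = 8/9; P(transfer silver) = 1/9
If gold transferred: Urn II has 8 gold of 13, so P(gold|gold moved) = 8/13
If silver transferred: Urn II has 7 gold of 13, so P(gold|silver moved) = 7/13
By total probability: P(gold) = 8/9*8/13 + 1/9*7/13 = 71/117

71/117


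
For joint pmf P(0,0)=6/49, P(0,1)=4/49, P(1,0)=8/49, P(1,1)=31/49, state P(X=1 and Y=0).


Read from table: P(X=1, Y=0) = 8/49

8/49


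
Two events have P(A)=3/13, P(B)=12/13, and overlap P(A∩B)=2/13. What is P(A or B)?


P(A∪B) = P(A) + P(B) - P(A∩B)
= 3/13 + 12/13 - 2/13 = 1

1


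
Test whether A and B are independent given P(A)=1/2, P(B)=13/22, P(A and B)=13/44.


P(A)*P(B) = 1/2*13/22 = 13/44
P(A∩B) = 13/44, which equals P(A)P(B), so independent

Yes, A and B are independent


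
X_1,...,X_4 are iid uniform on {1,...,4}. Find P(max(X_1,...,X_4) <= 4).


P(max <= 4) = P(all X_i <= 4) = (P(X_1 <= 4))^4
= (4/4)^4 = 1^4 = 1

1


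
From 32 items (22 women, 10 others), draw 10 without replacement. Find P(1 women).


P(X=1) = C(22,1)*C(10,9) / C(32,10)
= 22*10 / 64512240
= 220/64512240 = 11/3225612

11/3225612


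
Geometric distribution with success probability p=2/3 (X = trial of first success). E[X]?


For geometric (trials until first success), E[X] = 1/p = 1/(2/3) = 3/2

3/2


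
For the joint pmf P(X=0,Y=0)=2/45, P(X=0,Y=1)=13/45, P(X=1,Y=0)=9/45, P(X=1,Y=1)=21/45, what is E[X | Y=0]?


P(Y=0) = 11/45
E[X|Y=0] = (0*2 + 1*9)/11 = 9/11

9/11


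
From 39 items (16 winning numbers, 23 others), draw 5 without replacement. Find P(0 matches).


P(X=0) = C(16,0)*C(23,5) / C(39,5)
= 1*33649 / 575757
= 33649/575757 = 253/4329

253/4329


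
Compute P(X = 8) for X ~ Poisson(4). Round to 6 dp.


P(X=8) = e^(-4) * 4^8 / 8!
≈ 0.01831563889 * 65536 / 40320
≈ 0.029770

0.029770


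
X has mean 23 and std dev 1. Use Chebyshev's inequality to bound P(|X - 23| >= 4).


k = 4/1 = 4
Chebyshev: P(|X-mu| >= k*sigma) <= 1/k^2 = 1/4^2 = 1/16

1/16


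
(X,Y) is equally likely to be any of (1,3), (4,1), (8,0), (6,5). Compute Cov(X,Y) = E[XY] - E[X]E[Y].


E[X]=19/4, E[Y]=9/4, E[XY]=37/4
Cov(X,Y) = E[XY] - E[X]E[Y] = 37/4 - 19/4*9/4 = -23/16

-23/16


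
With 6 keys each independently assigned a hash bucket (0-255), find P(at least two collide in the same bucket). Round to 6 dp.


P(all different) = prod((256-i)/256 for i=0..5) = 0.942690
P(at least one match) = 1 - 0.942690 = 0.057310

0.057310


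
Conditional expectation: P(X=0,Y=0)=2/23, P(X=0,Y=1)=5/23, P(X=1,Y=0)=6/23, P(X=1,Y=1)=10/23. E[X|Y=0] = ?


P(Y=0) = 8/23
E[X|Y=0] = (0*2 + 1*6)/8 = 6/8 = 3/4

3/4


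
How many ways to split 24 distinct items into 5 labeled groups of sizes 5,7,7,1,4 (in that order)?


24! = 620448401733239439360000
Denominator: 5!=120 * 7!=5040 * 7!=5040 * 1!=1 * 4!=24
Coefficient = 620448401733239439360000 / 73156608000 = 8481098545920

8481098545920


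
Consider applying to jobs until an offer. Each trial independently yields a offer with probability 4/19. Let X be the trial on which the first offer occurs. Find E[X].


For geometric (trials until first success), E[X] = 1/p = 1/(4/19) = 19/4

19/4


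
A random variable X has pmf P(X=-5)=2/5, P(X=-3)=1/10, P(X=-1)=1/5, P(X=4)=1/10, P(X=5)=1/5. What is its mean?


E[X] = sum(x * P(x))
= -5*2/5 - 3*1/10 - 1*1/5 + 4*1/10 + 5*1/5
= -11/10

-11/10


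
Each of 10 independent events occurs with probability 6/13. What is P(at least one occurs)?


P(at least one) = 1 - P(none)
P(none) = (1 - 6/13)^10 = (7/13)^10 = 282475249/137858491849
P(at least one) = 1 - 282475249/137858491849 = 137576016600/137858491849

137576016600/137858491849


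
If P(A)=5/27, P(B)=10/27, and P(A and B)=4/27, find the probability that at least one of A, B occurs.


P(A∪B) = P(A) + P(B) - P(A∩B)
= 5/27 + 10/27 - 4/27 = 11/27

11/27


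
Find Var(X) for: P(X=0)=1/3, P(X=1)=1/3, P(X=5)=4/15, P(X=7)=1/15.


E[X] = 32/15, E[X^2] = 154/15
Var(X) = E[X^2] - (E[X])^2 = 154/15 - (32/15)^2 = 1286/225

1286/225


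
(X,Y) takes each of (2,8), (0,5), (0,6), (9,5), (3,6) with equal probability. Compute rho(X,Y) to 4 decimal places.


Cov(X,Y) = -1.0000, Var(X) = 10.9600, Var(Y) = 1.2000
rho = Cov/(sqrt(VarX)*sqrt(VarY)) = -0.2757

-0.2757


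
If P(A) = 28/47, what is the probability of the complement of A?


P(A') = 1 - P(A) = 1 - 28/47 = 19/47

19/47


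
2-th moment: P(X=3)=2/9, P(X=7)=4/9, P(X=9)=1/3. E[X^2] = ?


E[X^2] = sum(x^2 * P(x))
= 9*2/9 + 49*4/9 + 81*1/3
= 457/9

457/9


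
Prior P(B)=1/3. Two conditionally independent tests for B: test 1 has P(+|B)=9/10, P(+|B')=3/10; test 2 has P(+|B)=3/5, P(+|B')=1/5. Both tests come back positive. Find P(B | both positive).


After test 1: P(+) = 9/10*1/3 + 3/10*2/3 = 1/2
P(B|+) = (3/10)/(1/2) = 3/5
After test 2 (use post1 as new prior): P(+) = 3/5*3/5 + 1/5*2/5 = 11/25
P(B|+,+) = (9/25)/(11/25) = 9/11

9/11


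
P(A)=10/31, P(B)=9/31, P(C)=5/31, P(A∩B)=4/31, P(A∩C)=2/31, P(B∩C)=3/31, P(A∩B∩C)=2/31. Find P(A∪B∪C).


P(A∪B∪C) = P(A)+P(B)+P(C) - P(AB)-P(AC)-P(BC) + P(ABC)
= 10/31+9/31+5/31 - 4/31-2/31-3/31 + 2/31
= 17/31

17/31


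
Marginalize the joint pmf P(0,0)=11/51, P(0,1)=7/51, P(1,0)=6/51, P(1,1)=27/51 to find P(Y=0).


P(Y=0) = P(0,0)+P(1,0) = 11/51 + 6/51 = 17/51 = 1/3

1/3


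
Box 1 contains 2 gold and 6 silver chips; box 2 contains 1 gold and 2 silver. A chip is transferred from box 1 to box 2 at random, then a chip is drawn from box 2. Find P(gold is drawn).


P(transfer gold) = 2/8 = 1/4; P(transfer silver) = 3/4
If gold transferred: Urn II has 2 gold of 4, so P(gold|gold moved) = 1/2
If silver transferred: Urn II has 1 gold of 4, so P(gold|silver moved) = 1/4
By total probability: P(gold) = 1/4*1/2 + 3/4*1/4 = 5/16

5/16


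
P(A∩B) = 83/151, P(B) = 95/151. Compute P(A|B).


P(A|B) = P(A∩B)/P(B) = (83/151)/(95/151) = 83/95

83/95


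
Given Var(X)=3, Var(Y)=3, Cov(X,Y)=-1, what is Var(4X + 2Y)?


Var(4X + 2Y) = 4^2*Var(X) + 2^2*Var(Y) + 2*4*2*Cov(X,Y)
= 16*3 + 4*3 + 16*(-1)
= 48 + 12 - 16 = 44

44


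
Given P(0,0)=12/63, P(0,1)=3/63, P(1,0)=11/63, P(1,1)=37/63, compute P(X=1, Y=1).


Read from table: P(X=1, Y=1) = 37/63

37/63


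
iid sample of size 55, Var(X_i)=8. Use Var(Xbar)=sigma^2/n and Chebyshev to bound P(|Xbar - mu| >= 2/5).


Var(Xbar) = Var(X)/n = 8/55
Chebyshev: P(|Xbar-mu| >= 2/5) <= Var(Xbar)/(2/5)^2 = (8/55)/(4/25) = 10/11

10/11


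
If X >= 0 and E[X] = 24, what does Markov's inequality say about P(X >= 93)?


Markov: P(X >= a) <= E[X]/a
P(X >= 93) <= 24/93 = 8/31

8/31


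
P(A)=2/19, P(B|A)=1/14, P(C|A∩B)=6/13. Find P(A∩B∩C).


P(A∩B∩C) = P(A) * P(B|A) * P(C|A∩B)
= 2/19 * 1/14 * 6/13
= 1/133 * 6/13 = 6/1729

6/1729


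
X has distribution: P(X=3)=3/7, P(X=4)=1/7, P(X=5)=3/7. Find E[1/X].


E[1/X] = sum(g(x)*P(x))
= 1/3*3/7 + 1/4*1/7 + 1/5*3/7
= 37/140

37/140


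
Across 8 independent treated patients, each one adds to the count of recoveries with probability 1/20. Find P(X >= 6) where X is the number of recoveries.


P(X>=6) = P(X=6) + P(X=7) + P(X=8)
= 2527/6400000000 + 19/3200000000 + 1/25600000000
= 10261/25600000000

10261/25600000000


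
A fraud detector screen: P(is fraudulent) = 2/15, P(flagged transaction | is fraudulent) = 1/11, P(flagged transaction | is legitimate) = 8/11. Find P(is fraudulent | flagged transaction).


P(A) = P(A|B)P(B) + P(A|B')P(B') = 1/11*2/15 + 8/11*13/15 = 106/165
P(B|A) = P(A|B)P(B)/P(A) = (2/165)/(106/165) = 1/53

1/53


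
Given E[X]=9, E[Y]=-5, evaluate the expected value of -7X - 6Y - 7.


E[-7X - 6Y - 7] = -7*E[X] - 6*E[Y] - 7
= (-7)*(9) + (-6)*(-5) + (-7)
= -63 + 30 - 7 = -40

-40


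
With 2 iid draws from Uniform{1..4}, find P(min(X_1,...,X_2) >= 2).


P(min >= 2) = P(all X_i >= 2) = (P(X_1 >= 2))^2
= (3/4)^2 = 9/16

9/16


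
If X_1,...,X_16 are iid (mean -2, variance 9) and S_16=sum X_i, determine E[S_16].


E[S_n] = n*E[X_1] = 16*-2 = -32

-32


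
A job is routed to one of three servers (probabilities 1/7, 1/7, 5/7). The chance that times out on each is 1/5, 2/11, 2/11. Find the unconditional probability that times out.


P(A) = P(A|B1)P(B1) + P(A|B2)P(B2) + P(A|B3)P(B3)
= 1/5*1/7 + 2/11*1/7 + 2/11*5/7
= 1/35 + 2/77 + 10/77 = 71/385

71/385
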